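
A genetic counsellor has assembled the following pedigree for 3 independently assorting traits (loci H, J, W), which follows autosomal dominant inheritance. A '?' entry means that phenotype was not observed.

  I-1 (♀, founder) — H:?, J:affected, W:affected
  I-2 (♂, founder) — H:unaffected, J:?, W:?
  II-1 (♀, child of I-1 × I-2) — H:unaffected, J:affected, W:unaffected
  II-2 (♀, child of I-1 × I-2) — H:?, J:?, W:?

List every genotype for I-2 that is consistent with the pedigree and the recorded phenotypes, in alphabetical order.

H/I-1 ? ·: hh|Hh
H/I-2 un ·: hh
H/II-1 un I-1×I-2: hh
H/II-2 ? I-1×I-2: hh|Hh
⇒ H over [I-1,I-2,II-1,II-2]: 3 consistent
J/I-1 aff ·: Jj|JJ
J/I-2 ? ·: jj|Jj|JJ
J/II-1 aff I-1×I-2: Jj|JJ
J/II-2 ? I-1×I-2: jj|Jj|JJ
⇒ J over [I-1,I-2,II-1,II-2]: 18 consistent
W/I-1 aff ·: Ww
W/I-2 ? ·: ww|Ww
W/II-1 un I-1×I-2: ww
W/II-2 ? I-1×I-2: ww|Ww|WW
⇒ W over [I-1,I-2,II-1,II-2]: 5 consistent

I-2 ∈ {hh JJ Ww, hh JJ ww, hh Jj Ww, hh Jj ww, hh jj Ww, hh jj ww}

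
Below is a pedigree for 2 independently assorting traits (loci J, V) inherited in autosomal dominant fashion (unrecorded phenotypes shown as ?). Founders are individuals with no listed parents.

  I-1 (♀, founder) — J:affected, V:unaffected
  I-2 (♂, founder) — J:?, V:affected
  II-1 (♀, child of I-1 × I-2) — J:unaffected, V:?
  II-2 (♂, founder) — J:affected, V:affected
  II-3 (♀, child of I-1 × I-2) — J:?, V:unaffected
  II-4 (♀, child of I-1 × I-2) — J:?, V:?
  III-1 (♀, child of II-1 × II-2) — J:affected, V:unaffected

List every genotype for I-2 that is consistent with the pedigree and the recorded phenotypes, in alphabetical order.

J/I-1 aff ·: Jj
J/I-2 ? ·: jj|Jj
J/II-1 un I-1×I-2: jj
J/II-2 aff ·: Jj|JJ
J/II-3 ? I-1×I-2: jj|Jj|JJ
J/II-4 ? I-1×I-2: jj|Jj|JJ
J/III-1 aff II-1×II-2: Jj
⇒ J over [I-1,I-2,II-1,II-2,II-3,II-4,III-1]: 26 consistent
V/I-1 un ·: vv
V/I-2 aff ·: Vv
V/II-1 ? I-1×I-2: vv|Vv
V/II-2 aff ·: Vv
V/II-3 un I-1×I-2: vv
V/II-4 ? I-1×I-2: vv|Vv
V/III-1 un II-1×II-2: vv
⇒ V over [I-1,I-2,II-1,II-2,II-3,II-4,III-1]: 4 consistent

I-2 ∈ {Jj Vv, jj Vv}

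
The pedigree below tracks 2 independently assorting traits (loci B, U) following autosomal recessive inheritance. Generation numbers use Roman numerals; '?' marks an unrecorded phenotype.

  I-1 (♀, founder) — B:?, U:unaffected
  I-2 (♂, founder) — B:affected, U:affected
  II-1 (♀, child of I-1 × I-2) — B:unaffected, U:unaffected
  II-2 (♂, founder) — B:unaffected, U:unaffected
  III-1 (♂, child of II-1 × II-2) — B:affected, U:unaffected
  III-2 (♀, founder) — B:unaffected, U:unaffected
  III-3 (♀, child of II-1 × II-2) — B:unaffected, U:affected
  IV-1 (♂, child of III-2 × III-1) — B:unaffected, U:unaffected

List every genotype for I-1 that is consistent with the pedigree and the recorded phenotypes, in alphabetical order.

I-1 ∈ {BB UU, BB Uu, Bb UU, Bb Uu}

B/I-1 ? ·: BB|Bb
B/I-2 aff ·: bb
B/II-1 un I-1×I-2: Bb
B/II-2 un ·: Bb
B/III-1 aff II-1×II-2: bb
B/III-2 un ·: BB|Bb
B/III-3 un II-1×II-2: BB|Bb
B/IV-1 un III-2×III-1: Bb
⇒ B over [I-1,I-2,II-1,II-2,III-1,III-2,III-3,IV-1]: 8 consistent
U/I-1 un ·: UU|Uu
U/I-2 aff ·: uu
U/II-1 un I-1×I-2: Uu
U/II-2 un ·: Uu
U/III-1 un II-1×II-2: UU|Uu
U/III-2 un ·: UU|Uu
U/III-3 aff II-1×II-2: uu
U/IV-1 un III-2×III-1: UU|Uu
⇒ U over [I-1,I-2,II-1,II-2,III-1,III-2,III-3,IV-1]: 14 consistent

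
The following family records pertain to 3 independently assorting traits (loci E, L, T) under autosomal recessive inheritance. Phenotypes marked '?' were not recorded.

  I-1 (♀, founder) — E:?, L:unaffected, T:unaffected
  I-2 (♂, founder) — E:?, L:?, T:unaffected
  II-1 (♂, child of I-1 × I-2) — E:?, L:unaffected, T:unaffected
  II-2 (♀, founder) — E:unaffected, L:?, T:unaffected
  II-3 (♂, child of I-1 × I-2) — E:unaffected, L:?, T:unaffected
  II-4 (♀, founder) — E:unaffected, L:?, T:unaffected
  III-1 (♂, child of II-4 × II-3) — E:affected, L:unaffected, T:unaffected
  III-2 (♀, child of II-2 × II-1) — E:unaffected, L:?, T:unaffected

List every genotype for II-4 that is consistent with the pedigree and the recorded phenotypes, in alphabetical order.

II-4 ∈ {Ee LL TT, Ee LL Tt, Ee Ll TT, Ee Ll Tt, Ee ll TT, Ee ll Tt}

E/I-1 ? ·: EE|Ee|ee
E/I-2 ? ·: EE|Ee|ee
E/II-1 ? I-1×I-2: EE|Ee|ee
E/II-2 un ·: EE|Ee
E/II-3 un I-1×I-2: Ee
E/II-4 un ·: Ee
E/III-1 aff II-4×II-3: ee
E/III-2 un II-2×II-1: EE|Ee
⇒ E over [I-1,I-2,II-1,II-2,II-3,II-4,III-1,III-2]: 43 consistent
L/I-1 un ·: LL|Ll
L/I-2 ? ·: LL|Ll|ll
L/II-1 un I-1×I-2: LL|Ll
L/II-2 ? ·: LL|Ll|ll
L/II-3 ? I-1×I-2: LL|Ll|ll
L/II-4 ? ·: LL|Ll|ll
L/III-1 un II-4×II-3: LL|Ll
L/III-2 ? II-2×II-1: LL|Ll|ll
⇒ L over [I-1,I-2,II-1,II-2,II-3,II-4,III-1,III-2]: 419 consistent
T/I-1 un ·: TT|Tt
T/I-2 un ·: TT|Tt
T/II-1 un I-1×I-2: TT|Tt
T/II-2 un ·: TT|Tt
T/II-3 un I-1×I-2: TT|Tt
T/II-4 un ·: TT|Tt
T/III-1 un II-4×II-3: TT|Tt
T/III-2 un II-2×II-1: TT|Tt
⇒ T over [I-1,I-2,II-1,II-2,II-3,II-4,III-1,III-2]: 156 consistent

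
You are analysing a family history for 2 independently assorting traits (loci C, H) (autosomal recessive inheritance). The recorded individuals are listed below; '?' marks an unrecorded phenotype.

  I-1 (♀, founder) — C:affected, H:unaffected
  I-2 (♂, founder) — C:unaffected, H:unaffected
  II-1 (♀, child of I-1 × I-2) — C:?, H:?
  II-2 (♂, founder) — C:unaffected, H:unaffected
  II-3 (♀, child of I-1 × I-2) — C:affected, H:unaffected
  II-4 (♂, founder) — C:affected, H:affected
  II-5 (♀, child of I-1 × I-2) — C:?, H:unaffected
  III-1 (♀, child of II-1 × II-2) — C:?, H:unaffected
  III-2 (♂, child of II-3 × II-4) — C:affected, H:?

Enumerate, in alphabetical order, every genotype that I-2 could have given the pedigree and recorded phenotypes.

I-2 ∈ {Cc HH, Cc Hh}

C/I-1 aff ·: cc
C/I-2 un ·: Cc
C/II-1 ? I-1×I-2: Cc|cc
C/II-2 un ·: CC|Cc
C/II-3 aff I-1×I-2: cc
C/II-4 aff ·: cc
C/II-5 ? I-1×I-2: Cc|cc
C/III-1 ? II-1×II-2: CC|Cc|cc
C/III-2 aff II-3×II-4: cc
⇒ C over [I-1,I-2,II-1,II-2,II-3,II-4,II-5,III-1,III-2]: 16 consistent
H/I-1 un ·: HH|Hh
H/I-2 un ·: HH|Hh
H/II-1 ? I-1×I-2: HH|Hh|hh
H/II-2 un ·: HH|Hh
H/II-3 un I-1×I-2: HH|Hh
H/II-4 aff ·: hh
H/II-5 un I-1×I-2: HH|Hh
H/III-1 un II-1×II-2: HH|Hh
H/III-2 ? II-3×II-4: Hh|hh
⇒ H over [I-1,I-2,II-1,II-2,II-3,II-4,II-5,III-1,III-2]: 141 consistent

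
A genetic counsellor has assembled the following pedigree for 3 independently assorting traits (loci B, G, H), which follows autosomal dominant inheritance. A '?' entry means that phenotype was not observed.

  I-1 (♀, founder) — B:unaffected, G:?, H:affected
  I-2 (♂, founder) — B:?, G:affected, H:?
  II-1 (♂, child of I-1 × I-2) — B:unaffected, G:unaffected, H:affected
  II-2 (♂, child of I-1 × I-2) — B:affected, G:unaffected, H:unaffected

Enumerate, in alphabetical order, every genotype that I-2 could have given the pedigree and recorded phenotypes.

I-2 ∈ {Bb Gg Hh, Bb Gg hh}

B/I-1 un ·: bb
B/I-2 ? ·: Bb
B/II-1 un I-1×I-2: bb
B/II-2 aff I-1×I-2: Bb
⇒ B over [I-1,I-2,II-1,II-2]: 1 consistent
G/I-1 ? ·: gg|Gg
G/I-2 aff ·: Gg
G/II-1 un I-1×I-2: gg
G/II-2 un I-1×I-2: gg
⇒ G over [I-1,I-2,II-1,II-2]: 2 consistent
H/I-1 aff ·: Hh
H/I-2 ? ·: hh|Hh
H/II-1 aff I-1×I-2: Hh|HH
H/II-2 un I-1×I-2: hh
⇒ H over [I-1,I-2,II-1,II-2]: 3 consistent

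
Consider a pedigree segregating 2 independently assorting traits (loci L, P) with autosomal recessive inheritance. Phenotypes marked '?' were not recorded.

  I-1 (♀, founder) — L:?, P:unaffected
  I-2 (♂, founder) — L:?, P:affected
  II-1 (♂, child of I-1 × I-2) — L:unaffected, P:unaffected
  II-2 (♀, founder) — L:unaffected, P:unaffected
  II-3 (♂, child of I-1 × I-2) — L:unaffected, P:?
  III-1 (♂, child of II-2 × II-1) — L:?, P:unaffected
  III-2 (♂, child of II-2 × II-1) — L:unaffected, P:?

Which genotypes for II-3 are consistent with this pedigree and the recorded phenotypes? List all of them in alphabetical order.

II-3 ∈ {LL Pp, LL pp, Ll Pp, Ll pp}

L/I-1 ? ·: LL|Ll|ll
L/I-2 ? ·: LL|Ll|ll
L/II-1 un I-1×I-2: LL|Ll
L/II-2 un ·: LL|Ll
L/II-3 un I-1×I-2: LL|Ll
L/III-1 ? II-2×II-1: LL|Ll|ll
L/III-2 un II-2×II-1: LL|Ll
⇒ L over [I-1,I-2,II-1,II-2,II-3,III-1,III-2]: 135 consistent
P/I-1 un ·: PP|Pp
P/I-2 aff ·: pp
P/II-1 un I-1×I-2: Pp
P/II-2 un ·: PP|Pp
P/II-3 ? I-1×I-2: Pp|pp
P/III-1 un II-2×II-1: PP|Pp
P/III-2 ? II-2×II-1: PP|Pp|pp
⇒ P over [I-1,I-2,II-1,II-2,II-3,III-1,III-2]: 30 consistent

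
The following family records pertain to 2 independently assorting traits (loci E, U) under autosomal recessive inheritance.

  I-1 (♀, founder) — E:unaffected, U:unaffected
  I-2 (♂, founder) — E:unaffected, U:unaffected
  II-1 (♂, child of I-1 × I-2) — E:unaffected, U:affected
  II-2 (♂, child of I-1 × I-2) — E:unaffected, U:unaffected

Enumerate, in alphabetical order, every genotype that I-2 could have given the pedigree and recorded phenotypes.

E/I-1 un ·: EE|Ee
E/I-2 un ·: EE|Ee
E/II-1 un I-1×I-2: EE|Ee
E/II-2 un I-1×I-2: EE|Ee
⇒ E over [I-1,I-2,II-1,II-2]: 13 consistent
U/I-1 un ·: Uu
U/I-2 un ·: Uu
U/II-1 aff I-1×I-2: uu
U/II-2 un I-1×I-2: UU|Uu
⇒ U over [I-1,I-2,II-1,II-2]: 2 consistent

I-2 ∈ {EE Uu, Ee Uu}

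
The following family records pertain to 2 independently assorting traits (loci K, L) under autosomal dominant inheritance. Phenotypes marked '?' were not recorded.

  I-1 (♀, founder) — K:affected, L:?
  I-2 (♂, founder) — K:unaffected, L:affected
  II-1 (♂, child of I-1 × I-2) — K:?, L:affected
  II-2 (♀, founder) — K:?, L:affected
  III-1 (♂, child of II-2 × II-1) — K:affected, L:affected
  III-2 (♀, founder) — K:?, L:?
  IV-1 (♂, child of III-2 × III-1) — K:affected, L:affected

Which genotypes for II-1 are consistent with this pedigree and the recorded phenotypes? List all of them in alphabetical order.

K/I-1 aff ·: Kk|KK
K/I-2 un ·: kk
K/II-1 ? I-1×I-2: kk|Kk
K/II-2 ? ·: kk|Kk|KK
K/III-1 aff II-2×II-1: Kk|KK
K/III-2 ? ·: kk|Kk|KK
K/IV-1 aff III-2×III-1: Kk|KK
⇒ K over [I-1,I-2,II-1,II-2,III-1,III-2,IV-1]: 56 consistent
L/I-1 ? ·: ll|Ll|LL
L/I-2 aff ·: Ll|LL
L/II-1 aff I-1×I-2: Ll|LL
L/II-2 aff ·: Ll|LL
L/III-1 aff II-2×II-1: Ll|LL
L/III-2 ? ·: ll|Ll|LL
L/IV-1 aff III-2×III-1: Ll|LL
⇒ L over [I-1,I-2,II-1,II-2,III-1,III-2,IV-1]: 142 consistent

II-1 ∈ {Kk LL, Kk Ll, kk LL, kk Ll}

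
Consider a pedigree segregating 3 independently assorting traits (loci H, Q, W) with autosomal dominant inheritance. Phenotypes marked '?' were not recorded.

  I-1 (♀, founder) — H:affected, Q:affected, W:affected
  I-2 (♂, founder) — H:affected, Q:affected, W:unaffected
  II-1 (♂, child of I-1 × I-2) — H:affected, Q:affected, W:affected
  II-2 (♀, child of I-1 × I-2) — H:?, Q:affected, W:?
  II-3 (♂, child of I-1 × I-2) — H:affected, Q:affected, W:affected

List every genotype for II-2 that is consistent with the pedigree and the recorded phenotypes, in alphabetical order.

H/I-1 aff ·: Hh|HH
H/I-2 aff ·: Hh|HH
H/II-1 aff I-1×I-2: Hh|HH
H/II-2 ? I-1×I-2: hh|Hh|HH
H/II-3 aff I-1×I-2: Hh|HH
⇒ H over [I-1,I-2,II-1,II-2,II-3]: 29 consistent
Q/I-1 aff ·: Qq|QQ
Q/I-2 aff ·: Qq|QQ
Q/II-1 aff I-1×I-2: Qq|QQ
Q/II-2 aff I-1×I-2: Qq|QQ
Q/II-3 aff I-1×I-2: Qq|QQ
⇒ Q over [I-1,I-2,II-1,II-2,II-3]: 25 consistent
W/I-1 aff ·: Ww|WW
W/I-2 un ·: ww
W/II-1 aff I-1×I-2: Ww
W/II-2 ? I-1×I-2: ww|Ww
W/II-3 aff I-1×I-2: Ww
⇒ W over [I-1,I-2,II-1,II-2,II-3]: 3 consistent

II-2 ∈ {HH QQ Ww, HH QQ ww, HH Qq Ww, HH Qq ww, Hh QQ Ww, Hh QQ ww, Hh Qq Ww, Hh Qq ww, hh QQ Ww, hh QQ ww, hh Qq Ww, hh Qq ww}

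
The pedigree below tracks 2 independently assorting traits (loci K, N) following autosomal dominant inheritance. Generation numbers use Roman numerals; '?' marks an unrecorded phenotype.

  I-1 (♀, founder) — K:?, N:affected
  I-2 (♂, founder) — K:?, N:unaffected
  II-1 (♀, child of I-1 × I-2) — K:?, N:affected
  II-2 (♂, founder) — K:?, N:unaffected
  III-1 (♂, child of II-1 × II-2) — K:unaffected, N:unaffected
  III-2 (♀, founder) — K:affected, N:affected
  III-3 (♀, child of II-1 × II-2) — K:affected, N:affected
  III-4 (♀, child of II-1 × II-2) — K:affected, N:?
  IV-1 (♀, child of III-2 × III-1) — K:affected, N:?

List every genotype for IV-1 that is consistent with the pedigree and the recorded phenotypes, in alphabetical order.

K/I-1 ? ·: kk|Kk|KK
K/I-2 ? ·: kk|Kk|KK
K/II-1 ? I-1×I-2: kk|Kk
K/II-2 ? ·: kk|Kk
K/III-1 un II-1×II-2: kk
K/III-2 aff ·: Kk|KK
K/III-3 aff II-1×II-2: Kk|KK
K/III-4 aff II-1×II-2: Kk|KK
K/IV-1 aff III-2×III-1: Kk
⇒ K over [I-1,I-2,II-1,II-2,III-1,III-2,III-3,III-4,IV-1]: 78 consistent
N/I-1 aff ·: Nn|NN
N/I-2 un ·: nn
N/II-1 aff I-1×I-2: Nn
N/II-2 un ·: nn
N/III-1 un II-1×II-2: nn
N/III-2 aff ·: Nn|NN
N/III-3 aff II-1×II-2: Nn
N/III-4 ? II-1×II-2: nn|Nn
N/IV-1 ? III-2×III-1: nn|Nn
⇒ N over [I-1,I-2,II-1,II-2,III-1,III-2,III-3,III-4,IV-1]: 12 consistent

IV-1 ∈ {Kk Nn, Kk nn}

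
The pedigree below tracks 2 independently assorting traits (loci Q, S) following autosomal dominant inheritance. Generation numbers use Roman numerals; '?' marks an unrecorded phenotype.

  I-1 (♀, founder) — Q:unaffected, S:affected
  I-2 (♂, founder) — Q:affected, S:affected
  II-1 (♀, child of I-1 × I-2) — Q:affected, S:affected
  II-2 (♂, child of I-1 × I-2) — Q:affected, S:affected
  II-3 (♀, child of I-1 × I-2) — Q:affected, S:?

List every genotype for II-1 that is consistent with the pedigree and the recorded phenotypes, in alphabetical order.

II-1 ∈ {Qq SS, Qq Ss}

Q/I-1 un ·: qq
Q/I-2 aff ·: Qq|QQ
Q/II-1 aff I-1×I-2: Qq
Q/II-2 aff I-1×I-2: Qq
Q/II-3 aff I-1×I-2: Qq
⇒ Q over [I-1,I-2,II-1,II-2,II-3]: 2 consistent
S/I-1 aff ·: Ss|SS
S/I-2 aff ·: Ss|SS
S/II-1 aff I-1×I-2: Ss|SS
S/II-2 aff I-1×I-2: Ss|SS
S/II-3 ? I-1×I-2: ss|Ss|SS
⇒ S over [I-1,I-2,II-1,II-2,II-3]: 29 consistent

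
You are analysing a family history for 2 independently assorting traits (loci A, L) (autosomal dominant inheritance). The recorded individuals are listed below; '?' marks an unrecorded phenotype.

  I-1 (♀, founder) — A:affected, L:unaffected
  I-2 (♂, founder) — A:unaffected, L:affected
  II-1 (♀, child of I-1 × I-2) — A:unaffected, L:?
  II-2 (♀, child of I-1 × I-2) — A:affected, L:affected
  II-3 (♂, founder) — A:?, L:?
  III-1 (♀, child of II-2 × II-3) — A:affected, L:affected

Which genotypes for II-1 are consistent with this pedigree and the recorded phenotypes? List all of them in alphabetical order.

II-1 ∈ {aa Ll, aa ll}

A/I-1 aff ·: Aa
A/I-2 un ·: aa
A/II-1 un I-1×I-2: aa
A/II-2 aff I-1×I-2: Aa
A/II-3 ? ·: aa|Aa|AA
A/III-1 aff II-2×II-3: Aa|AA
⇒ A over [I-1,I-2,II-1,II-2,II-3,III-1]: 5 consistent
L/I-1 un ·: ll
L/I-2 aff ·: Ll|LL
L/II-1 ? I-1×I-2: ll|Ll
L/II-2 aff I-1×I-2: Ll
L/II-3 ? ·: ll|Ll|LL
L/III-1 aff II-2×II-3: Ll|LL
⇒ L over [I-1,I-2,II-1,II-2,II-3,III-1]: 15 consistent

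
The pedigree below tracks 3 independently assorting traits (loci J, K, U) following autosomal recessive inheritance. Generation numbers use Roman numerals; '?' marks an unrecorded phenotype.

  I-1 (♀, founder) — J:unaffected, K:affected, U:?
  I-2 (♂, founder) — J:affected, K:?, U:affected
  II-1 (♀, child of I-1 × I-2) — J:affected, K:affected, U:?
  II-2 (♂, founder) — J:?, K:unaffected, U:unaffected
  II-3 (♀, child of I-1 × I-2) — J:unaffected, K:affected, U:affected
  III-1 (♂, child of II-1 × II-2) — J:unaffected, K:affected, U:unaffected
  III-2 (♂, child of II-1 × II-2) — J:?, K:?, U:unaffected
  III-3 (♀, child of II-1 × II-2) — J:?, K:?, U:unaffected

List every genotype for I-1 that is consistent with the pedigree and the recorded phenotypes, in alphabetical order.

J/I-1 un ·: Jj
J/I-2 aff ·: jj
J/II-1 aff I-1×I-2: jj
J/II-2 ? ·: JJ|Jj
J/II-3 un I-1×I-2: Jj
J/III-1 un II-1×II-2: Jj
J/III-2 ? II-1×II-2: Jj|jj
J/III-3 ? II-1×II-2: Jj|jj
⇒ J over [I-1,I-2,II-1,II-2,II-3,III-1,III-2,III-3]: 5 consistent
K/I-1 aff ·: kk
K/I-2 ? ·: Kk|kk
K/II-1 aff I-1×I-2: kk
K/II-2 un ·: Kk
K/II-3 aff I-1×I-2: kk
K/III-1 aff II-1×II-2: kk
K/III-2 ? II-1×II-2: Kk|kk
K/III-3 ? II-1×II-2: Kk|kk
⇒ K over [I-1,I-2,II-1,II-2,II-3,III-1,III-2,III-3]: 8 consistent
U/I-1 ? ·: Uu|uu
U/I-2 aff ·: uu
U/II-1 ? I-1×I-2: Uu|uu
U/II-2 un ·: UU|Uu
U/II-3 aff I-1×I-2: uu
U/III-1 un II-1×II-2: UU|Uu
U/III-2 un II-1×II-2: UU|Uu
U/III-3 un II-1×II-2: UU|Uu
⇒ U over [I-1,I-2,II-1,II-2,II-3,III-1,III-2,III-3]: 20 consistent

I-1 ∈ {Jj kk Uu, Jj kk uu}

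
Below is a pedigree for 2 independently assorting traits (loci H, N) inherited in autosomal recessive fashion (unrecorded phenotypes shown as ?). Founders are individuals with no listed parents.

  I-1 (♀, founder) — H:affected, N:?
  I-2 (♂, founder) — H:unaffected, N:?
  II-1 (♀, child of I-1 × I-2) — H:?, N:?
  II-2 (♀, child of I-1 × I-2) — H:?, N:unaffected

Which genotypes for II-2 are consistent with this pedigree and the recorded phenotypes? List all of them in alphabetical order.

II-2 ∈ {Hh NN, Hh Nn, hh NN, hh Nn}

H/I-1 aff ·: hh
H/I-2 un ·: HH|Hh
H/II-1 ? I-1×I-2: Hh|hh
H/II-2 ? I-1×I-2: Hh|hh
⇒ H over [I-1,I-2,II-1,II-2]: 5 consistent
N/I-1 ? ·: NN|Nn|nn
N/I-2 ? ·: NN|Nn|nn
N/II-1 ? I-1×I-2: NN|Nn|nn
N/II-2 un I-1×I-2: NN|Nn
⇒ N over [I-1,I-2,II-1,II-2]: 21 consistent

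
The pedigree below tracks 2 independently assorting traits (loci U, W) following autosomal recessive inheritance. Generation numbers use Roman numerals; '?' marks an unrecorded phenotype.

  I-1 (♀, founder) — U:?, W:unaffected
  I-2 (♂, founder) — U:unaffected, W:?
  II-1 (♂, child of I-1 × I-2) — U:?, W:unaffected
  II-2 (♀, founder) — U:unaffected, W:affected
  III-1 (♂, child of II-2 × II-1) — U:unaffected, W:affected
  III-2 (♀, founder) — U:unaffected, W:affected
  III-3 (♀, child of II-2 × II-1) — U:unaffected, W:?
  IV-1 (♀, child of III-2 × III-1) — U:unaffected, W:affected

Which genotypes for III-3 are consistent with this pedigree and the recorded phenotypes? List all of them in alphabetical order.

III-3 ∈ {UU Ww, UU ww, Uu Ww, Uu ww}

U/I-1 ? ·: UU|Uu|uu
U/I-2 un ·: UU|Uu
U/II-1 ? I-1×I-2: UU|Uu|uu
U/II-2 un ·: UU|Uu
U/III-1 un II-2×II-1: UU|Uu
U/III-2 un ·: UU|Uu
U/III-3 un II-2×II-1: UU|Uu
U/IV-1 un III-2×III-1: UU|Uu
⇒ U over [I-1,I-2,II-1,II-2,III-1,III-2,III-3,IV-1]: 224 consistent
W/I-1 un ·: WW|Ww
W/I-2 ? ·: WW|Ww|ww
W/II-1 un I-1×I-2: Ww
W/II-2 aff ·: ww
W/III-1 aff II-2×II-1: ww
W/III-2 aff ·: ww
W/III-3 ? II-2×II-1: Ww|ww
W/IV-1 aff III-2×III-1: ww
⇒ W over [I-1,I-2,II-1,II-2,III-1,III-2,III-3,IV-1]: 10 consistent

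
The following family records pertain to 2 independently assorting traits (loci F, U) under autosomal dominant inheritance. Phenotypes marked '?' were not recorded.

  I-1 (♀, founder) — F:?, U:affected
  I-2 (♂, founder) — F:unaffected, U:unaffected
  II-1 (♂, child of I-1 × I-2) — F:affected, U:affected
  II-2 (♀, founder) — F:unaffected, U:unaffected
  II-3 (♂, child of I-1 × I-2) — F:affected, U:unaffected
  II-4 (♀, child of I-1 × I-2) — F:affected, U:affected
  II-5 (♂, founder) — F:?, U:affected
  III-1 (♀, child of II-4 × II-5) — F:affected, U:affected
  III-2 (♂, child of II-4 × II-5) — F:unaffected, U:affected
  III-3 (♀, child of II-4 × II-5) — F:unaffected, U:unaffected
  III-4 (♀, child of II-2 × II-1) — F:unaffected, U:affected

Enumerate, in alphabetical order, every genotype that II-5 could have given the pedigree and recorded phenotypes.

F/I-1 ? ·: Ff|FF
F/I-2 un ·: ff
F/II-1 aff I-1×I-2: Ff
F/II-2 un ·: ff
F/II-3 aff I-1×I-2: Ff
F/II-4 aff I-1×I-2: Ff
F/II-5 ? ·: ff|Ff
F/III-1 aff II-4×II-5: Ff|FF
F/III-2 un II-4×II-5: ff
F/III-3 un II-4×II-5: ff
F/III-4 un II-2×II-1: ff
⇒ F over [I-1,I-2,II-1,II-2,II-3,II-4,II-5,III-1,III-2,III-3,III-4]: 6 consistent
U/I-1 aff ·: Uu
U/I-2 un ·: uu
U/II-1 aff I-1×I-2: Uu
U/II-2 un ·: uu
U/II-3 un I-1×I-2: uu
U/II-4 aff I-1×I-2: Uu
U/II-5 aff ·: Uu
U/III-1 aff II-4×II-5: Uu|UU
U/III-2 aff II-4×II-5: Uu|UU
U/III-3 un II-4×II-5: uu
U/III-4 aff II-2×II-1: Uu
⇒ U over [I-1,I-2,II-1,II-2,II-3,II-4,II-5,III-1,III-2,III-3,III-4]: 4 consistent

II-5 ∈ {Ff Uu, ff Uu}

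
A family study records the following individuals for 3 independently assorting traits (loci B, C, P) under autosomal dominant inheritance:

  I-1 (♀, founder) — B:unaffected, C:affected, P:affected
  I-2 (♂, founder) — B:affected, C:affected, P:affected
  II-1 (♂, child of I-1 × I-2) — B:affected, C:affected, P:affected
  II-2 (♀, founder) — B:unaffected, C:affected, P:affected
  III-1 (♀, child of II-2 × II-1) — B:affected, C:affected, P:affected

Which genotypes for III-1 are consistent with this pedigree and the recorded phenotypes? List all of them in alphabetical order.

III-1 ∈ {Bb CC PP, Bb CC Pp, Bb Cc PP, Bb Cc Pp}

B/I-1 un ·: bb
B/I-2 aff ·: Bb|BB
B/II-1 aff I-1×I-2: Bb
B/II-2 un ·: bb
B/III-1 aff II-2×II-1: Bb
⇒ B over [I-1,I-2,II-1,II-2,III-1]: 2 consistent
C/I-1 aff ·: Cc|CC
C/I-2 aff ·: Cc|CC
C/II-1 aff I-1×I-2: Cc|CC
C/II-2 aff ·: Cc|CC
C/III-1 aff II-2×II-1: Cc|CC
⇒ C over [I-1,I-2,II-1,II-2,III-1]: 24 consistent
P/I-1 aff ·: Pp|PP
P/I-2 aff ·: Pp|PP
P/II-1 aff I-1×I-2: Pp|PP
P/II-2 aff ·: Pp|PP
P/III-1 aff II-2×II-1: Pp|PP
⇒ P over [I-1,I-2,II-1,II-2,III-1]: 24 consistent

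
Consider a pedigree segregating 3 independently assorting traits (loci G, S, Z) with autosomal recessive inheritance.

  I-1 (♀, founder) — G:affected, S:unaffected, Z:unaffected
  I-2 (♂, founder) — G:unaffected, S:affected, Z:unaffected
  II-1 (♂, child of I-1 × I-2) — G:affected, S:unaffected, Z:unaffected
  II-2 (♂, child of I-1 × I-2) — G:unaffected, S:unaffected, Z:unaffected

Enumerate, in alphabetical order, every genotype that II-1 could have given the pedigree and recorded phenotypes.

II-1 ∈ {gg Ss ZZ, gg Ss Zz}

G/I-1 aff ·: gg
G/I-2 un ·: Gg
G/II-1 aff I-1×I-2: gg
G/II-2 un I-1×I-2: Gg
⇒ G over [I-1,I-2,II-1,II-2]: 1 consistent
S/I-1 un ·: SS|Ss
S/I-2 aff ·: ss
S/II-1 un I-1×I-2: Ss
S/II-2 un I-1×I-2: Ss
⇒ S over [I-1,I-2,II-1,II-2]: 2 consistent
Z/I-1 un ·: ZZ|Zz
Z/I-2 un ·: ZZ|Zz
Z/II-1 un I-1×I-2: ZZ|Zz
Z/II-2 un I-1×I-2: ZZ|Zz
⇒ Z over [I-1,I-2,II-1,II-2]: 13 consistent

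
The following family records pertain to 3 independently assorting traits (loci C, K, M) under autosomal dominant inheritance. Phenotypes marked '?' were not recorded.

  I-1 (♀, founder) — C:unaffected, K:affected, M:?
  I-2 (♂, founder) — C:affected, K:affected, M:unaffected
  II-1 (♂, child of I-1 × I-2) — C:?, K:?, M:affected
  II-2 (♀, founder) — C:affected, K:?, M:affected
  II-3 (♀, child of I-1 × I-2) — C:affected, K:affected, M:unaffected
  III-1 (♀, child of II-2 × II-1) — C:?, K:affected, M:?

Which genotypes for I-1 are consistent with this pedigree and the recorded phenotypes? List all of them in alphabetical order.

I-1 ∈ {cc KK Mm, cc Kk Mm}

C/I-1 un ·: cc
C/I-2 aff ·: Cc|CC
C/II-1 ? I-1×I-2: cc|Cc
C/II-2 aff ·: Cc|CC
C/II-3 aff I-1×I-2: Cc
C/III-1 ? II-2×II-1: cc|Cc|CC
⇒ C over [I-1,I-2,II-1,II-2,II-3,III-1]: 13 consistent
K/I-1 aff ·: Kk|KK
K/I-2 aff ·: Kk|KK
K/II-1 ? I-1×I-2: kk|Kk|KK
K/II-2 ? ·: kk|Kk|KK
K/II-3 aff I-1×I-2: Kk|KK
K/III-1 aff II-2×II-1: Kk|KK
⇒ K over [I-1,I-2,II-1,II-2,II-3,III-1]: 62 consistent
M/I-1 ? ·: Mm
M/I-2 un ·: mm
M/II-1 aff I-1×I-2: Mm
M/II-2 aff ·: Mm|MM
M/II-3 un I-1×I-2: mm
M/III-1 ? II-2×II-1: mm|Mm|MM
⇒ M over [I-1,I-2,II-1,II-2,II-3,III-1]: 5 consistent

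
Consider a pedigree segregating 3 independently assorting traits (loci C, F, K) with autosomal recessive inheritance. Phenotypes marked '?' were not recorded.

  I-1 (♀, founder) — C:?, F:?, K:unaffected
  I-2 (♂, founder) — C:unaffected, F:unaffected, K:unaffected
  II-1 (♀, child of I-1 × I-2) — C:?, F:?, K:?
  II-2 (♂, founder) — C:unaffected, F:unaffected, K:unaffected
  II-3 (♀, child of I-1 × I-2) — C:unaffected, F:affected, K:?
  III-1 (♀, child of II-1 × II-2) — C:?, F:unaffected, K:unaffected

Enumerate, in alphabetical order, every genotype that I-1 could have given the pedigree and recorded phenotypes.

C/I-1 ? ·: CC|Cc|cc
C/I-2 un ·: CC|Cc
C/II-1 ? I-1×I-2: CC|Cc|cc
C/II-2 un ·: CC|Cc
C/II-3 un I-1×I-2: CC|Cc
C/III-1 ? II-1×II-2: CC|Cc|cc
⇒ C over [I-1,I-2,II-1,II-2,II-3,III-1]: 70 consistent
F/I-1 ? ·: Ff|ff
F/I-2 un ·: Ff
F/II-1 ? I-1×I-2: FF|Ff|ff
F/II-2 un ·: FF|Ff
F/II-3 aff I-1×I-2: ff
F/III-1 un II-1×II-2: FF|Ff
⇒ F over [I-1,I-2,II-1,II-2,II-3,III-1]: 15 consistent
K/I-1 un ·: KK|Kk
K/I-2 un ·: KK|Kk
K/II-1 ? I-1×I-2: KK|Kk|kk
K/II-2 un ·: KK|Kk
K/II-3 ? I-1×I-2: KK|Kk|kk
K/III-1 un II-1×II-2: KK|Kk
⇒ K over [I-1,I-2,II-1,II-2,II-3,III-1]: 58 consistent

I-1 ∈ {CC Ff KK, CC Ff Kk, CC ff KK, CC ff Kk, Cc Ff KK, Cc Ff Kk, Cc ff KK, Cc ff Kk, cc Ff KK, cc Ff Kk, cc ff KK, cc ff Kk}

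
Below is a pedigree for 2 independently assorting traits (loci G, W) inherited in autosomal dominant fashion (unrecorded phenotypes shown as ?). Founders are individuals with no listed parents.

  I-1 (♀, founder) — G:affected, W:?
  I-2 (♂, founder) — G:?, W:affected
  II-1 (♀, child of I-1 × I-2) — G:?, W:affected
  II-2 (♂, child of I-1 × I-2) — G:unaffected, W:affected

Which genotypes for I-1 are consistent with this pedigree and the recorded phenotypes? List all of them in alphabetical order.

G/I-1 aff ·: Gg
G/I-2 ? ·: gg|Gg
G/II-1 ? I-1×I-2: gg|Gg|GG
G/II-2 un I-1×I-2: gg
⇒ G over [I-1,I-2,II-1,II-2]: 5 consistent
W/I-1 ? ·: ww|Ww|WW
W/I-2 aff ·: Ww|WW
W/II-1 aff I-1×I-2: Ww|WW
W/II-2 aff I-1×I-2: Ww|WW
⇒ W over [I-1,I-2,II-1,II-2]: 15 consistent

I-1 ∈ {Gg WW, Gg Ww, Gg ww}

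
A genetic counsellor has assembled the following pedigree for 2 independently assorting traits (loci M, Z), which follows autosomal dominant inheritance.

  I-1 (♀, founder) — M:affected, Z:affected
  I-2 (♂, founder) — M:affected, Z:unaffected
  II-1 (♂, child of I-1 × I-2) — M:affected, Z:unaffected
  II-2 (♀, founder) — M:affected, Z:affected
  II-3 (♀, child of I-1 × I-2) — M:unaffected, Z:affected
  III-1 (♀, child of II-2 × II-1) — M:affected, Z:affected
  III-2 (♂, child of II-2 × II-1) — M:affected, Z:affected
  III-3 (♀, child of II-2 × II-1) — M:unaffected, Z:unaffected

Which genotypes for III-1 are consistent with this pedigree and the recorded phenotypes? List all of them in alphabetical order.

M/I-1 aff ·: Mm
M/I-2 aff ·: Mm
M/II-1 aff I-1×I-2: Mm
M/II-2 aff ·: Mm
M/II-3 un I-1×I-2: mm
M/III-1 aff II-2×II-1: Mm|MM
M/III-2 aff II-2×II-1: Mm|MM
M/III-3 un II-2×II-1: mm
⇒ M over [I-1,I-2,II-1,II-2,II-3,III-1,III-2,III-3]: 4 consistent
Z/I-1 aff ·: Zz
Z/I-2 un ·: zz
Z/II-1 un I-1×I-2: zz
Z/II-2 aff ·: Zz
Z/II-3 aff I-1×I-2: Zz
Z/III-1 aff II-2×II-1: Zz
Z/III-2 aff II-2×II-1: Zz
Z/III-3 un II-2×II-1: zz
⇒ Z over [I-1,I-2,II-1,II-2,II-3,III-1,III-2,III-3]: 1 consistent

III-1 ∈ {MM Zz, Mm Zz}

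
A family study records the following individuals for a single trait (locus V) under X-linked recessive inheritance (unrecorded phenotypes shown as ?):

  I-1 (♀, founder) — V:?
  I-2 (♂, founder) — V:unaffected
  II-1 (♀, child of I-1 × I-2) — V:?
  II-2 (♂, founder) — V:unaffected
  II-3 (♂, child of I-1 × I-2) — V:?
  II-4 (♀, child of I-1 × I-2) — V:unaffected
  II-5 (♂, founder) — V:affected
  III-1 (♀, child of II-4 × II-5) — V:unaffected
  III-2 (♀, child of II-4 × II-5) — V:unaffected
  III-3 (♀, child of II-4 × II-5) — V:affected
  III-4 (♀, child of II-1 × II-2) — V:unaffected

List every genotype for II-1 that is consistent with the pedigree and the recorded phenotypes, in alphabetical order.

V/I-1 ? ·: X^VX^v|X^vX^v
V/I-2 un ·: X^VY
V/II-1 ? I-1×I-2: X^VX^V|X^VX^v
V/II-2 un ·: X^VY
V/II-3 ? I-1×I-2: X^VY|X^vY
V/II-4 un I-1×I-2: X^VX^v
V/II-5 aff ·: X^vY
V/III-1 un II-4×II-5: X^VX^v
V/III-2 un II-4×II-5: X^VX^v
V/III-3 aff II-4×II-5: X^vX^v
V/III-4 un II-1×II-2: X^VX^V|X^VX^v
⇒ V over [I-1,I-2,II-1,II-2,II-3,II-4,II-5,III-1,III-2,III-3,III-4]: 8 consistent

II-1 ∈ {X^VX^V, X^VX^v}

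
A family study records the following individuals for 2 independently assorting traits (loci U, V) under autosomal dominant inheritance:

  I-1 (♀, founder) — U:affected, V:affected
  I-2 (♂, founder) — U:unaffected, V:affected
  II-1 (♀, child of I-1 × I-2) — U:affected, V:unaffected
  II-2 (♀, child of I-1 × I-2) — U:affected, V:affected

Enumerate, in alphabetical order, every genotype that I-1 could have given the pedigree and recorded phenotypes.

I-1 ∈ {UU Vv, Uu Vv}

U/I-1 aff ·: Uu|UU
U/I-2 un ·: uu
U/II-1 aff I-1×I-2: Uu
U/II-2 aff I-1×I-2: Uu
⇒ U over [I-1,I-2,II-1,II-2]: 2 consistent
V/I-1 aff ·: Vv
V/I-2 aff ·: Vv
V/II-1 un I-1×I-2: vv
V/II-2 aff I-1×I-2: Vv|VV
⇒ V over [I-1,I-2,II-1,II-2]: 2 consistent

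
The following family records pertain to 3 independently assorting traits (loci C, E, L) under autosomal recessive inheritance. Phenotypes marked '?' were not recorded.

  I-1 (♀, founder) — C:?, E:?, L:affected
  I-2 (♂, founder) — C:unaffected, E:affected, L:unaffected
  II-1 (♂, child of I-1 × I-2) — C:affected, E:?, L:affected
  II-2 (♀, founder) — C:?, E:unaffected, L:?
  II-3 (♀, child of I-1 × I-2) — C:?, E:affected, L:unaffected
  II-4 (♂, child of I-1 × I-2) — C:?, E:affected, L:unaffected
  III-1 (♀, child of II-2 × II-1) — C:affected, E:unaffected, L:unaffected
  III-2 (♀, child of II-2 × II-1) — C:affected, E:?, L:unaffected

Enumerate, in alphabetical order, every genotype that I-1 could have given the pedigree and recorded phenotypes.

I-1 ∈ {Cc Ee ll, Cc ee ll, cc Ee ll, cc ee ll}

C/I-1 ? ·: Cc|cc
C/I-2 un ·: Cc
C/II-1 aff I-1×I-2: cc
C/II-2 ? ·: Cc|cc
C/II-3 ? I-1×I-2: CC|Cc|cc
C/II-4 ? I-1×I-2: CC|Cc|cc
C/III-1 aff II-2×II-1: cc
C/III-2 aff II-2×II-1: cc
⇒ C over [I-1,I-2,II-1,II-2,II-3,II-4,III-1,III-2]: 26 consistent
E/I-1 ? ·: Ee|ee
E/I-2 aff ·: ee
E/II-1 ? I-1×I-2: Ee|ee
E/II-2 un ·: EE|Ee
E/II-3 aff I-1×I-2: ee
E/II-4 aff I-1×I-2: ee
E/III-1 un II-2×II-1: EE|Ee
E/III-2 ? II-2×II-1: EE|Ee|ee
⇒ E over [I-1,I-2,II-1,II-2,II-3,II-4,III-1,III-2]: 16 consistent
L/I-1 aff ·: ll
L/I-2 un ·: Ll
L/II-1 aff I-1×I-2: ll
L/II-2 ? ·: LL|Ll
L/II-3 un I-1×I-2: Ll
L/II-4 un I-1×I-2: Ll
L/III-1 un II-2×II-1: Ll
L/III-2 un II-2×II-1: Ll
⇒ L over [I-1,I-2,II-1,II-2,II-3,II-4,III-1,III-2]: 2 consistent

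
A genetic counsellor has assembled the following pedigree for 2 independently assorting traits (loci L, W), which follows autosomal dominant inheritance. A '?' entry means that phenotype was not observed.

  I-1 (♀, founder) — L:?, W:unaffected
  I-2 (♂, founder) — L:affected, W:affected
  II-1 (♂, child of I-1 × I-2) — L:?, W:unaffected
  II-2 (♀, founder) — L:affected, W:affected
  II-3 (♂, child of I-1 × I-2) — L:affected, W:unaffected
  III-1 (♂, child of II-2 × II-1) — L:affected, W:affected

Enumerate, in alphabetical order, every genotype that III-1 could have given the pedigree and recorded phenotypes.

III-1 ∈ {LL Ww, Ll Ww}

L/I-1 ? ·: ll|Ll|LL
L/I-2 aff ·: Ll|LL
L/II-1 ? I-1×I-2: ll|Ll|LL
L/II-2 aff ·: Ll|LL
L/II-3 aff I-1×I-2: Ll|LL
L/III-1 aff II-2×II-1: Ll|LL
⇒ L over [I-1,I-2,II-1,II-2,II-3,III-1]: 59 consistent
W/I-1 un ·: ww
W/I-2 aff ·: Ww
W/II-1 un I-1×I-2: ww
W/II-2 aff ·: Ww|WW
W/II-3 un I-1×I-2: ww
W/III-1 aff II-2×II-1: Ww
⇒ W over [I-1,I-2,II-1,II-2,II-3,III-1]: 2 consistent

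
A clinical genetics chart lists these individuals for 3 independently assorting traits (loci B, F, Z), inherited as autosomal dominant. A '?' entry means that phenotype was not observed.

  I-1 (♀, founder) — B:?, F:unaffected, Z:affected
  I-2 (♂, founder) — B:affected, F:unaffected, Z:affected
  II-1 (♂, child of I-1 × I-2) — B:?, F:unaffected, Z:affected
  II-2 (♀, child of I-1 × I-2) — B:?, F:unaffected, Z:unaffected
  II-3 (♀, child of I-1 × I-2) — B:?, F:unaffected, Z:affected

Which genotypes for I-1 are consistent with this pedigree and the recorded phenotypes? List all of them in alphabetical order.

I-1 ∈ {BB ff Zz, Bb ff Zz, bb ff Zz}

B/I-1 ? ·: bb|Bb|BB
B/I-2 aff ·: Bb|BB
B/II-1 ? I-1×I-2: bb|Bb|BB
B/II-2 ? I-1×I-2: bb|Bb|BB
B/II-3 ? I-1×I-2: bb|Bb|BB
⇒ B over [I-1,I-2,II-1,II-2,II-3]: 53 consistent
F/I-1 un ·: ff
F/I-2 un ·: ff
F/II-1 un I-1×I-2: ff
F/II-2 un I-1×I-2: ff
F/II-3 un I-1×I-2: ff
⇒ F over [I-1,I-2,II-1,II-2,II-3]: 1 consistent
Z/I-1 aff ·: Zz
Z/I-2 aff ·: Zz
Z/II-1 aff I-1×I-2: Zz|ZZ
Z/II-2 un I-1×I-2: zz
Z/II-3 aff I-1×I-2: Zz|ZZ
⇒ Z over [I-1,I-2,II-1,II-2,II-3]: 4 consistent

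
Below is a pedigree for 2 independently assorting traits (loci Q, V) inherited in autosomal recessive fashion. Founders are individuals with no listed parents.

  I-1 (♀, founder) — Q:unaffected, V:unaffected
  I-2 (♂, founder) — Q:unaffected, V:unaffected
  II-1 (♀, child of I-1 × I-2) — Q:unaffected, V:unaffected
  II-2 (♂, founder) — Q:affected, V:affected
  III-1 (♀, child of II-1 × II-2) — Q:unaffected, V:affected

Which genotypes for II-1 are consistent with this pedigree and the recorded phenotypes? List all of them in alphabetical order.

II-1 ∈ {QQ Vv, Qq Vv}

Q/I-1 un ·: QQ|Qq
Q/I-2 un ·: QQ|Qq
Q/II-1 un I-1×I-2: QQ|Qq
Q/II-2 aff ·: qq
Q/III-1 un II-1×II-2: Qq
⇒ Q over [I-1,I-2,II-1,II-2,III-1]: 7 consistent
V/I-1 un ·: VV|Vv
V/I-2 un ·: VV|Vv
V/II-1 un I-1×I-2: Vv
V/II-2 aff ·: vv
V/III-1 aff II-1×II-2: vv
⇒ V over [I-1,I-2,II-1,II-2,III-1]: 3 consistent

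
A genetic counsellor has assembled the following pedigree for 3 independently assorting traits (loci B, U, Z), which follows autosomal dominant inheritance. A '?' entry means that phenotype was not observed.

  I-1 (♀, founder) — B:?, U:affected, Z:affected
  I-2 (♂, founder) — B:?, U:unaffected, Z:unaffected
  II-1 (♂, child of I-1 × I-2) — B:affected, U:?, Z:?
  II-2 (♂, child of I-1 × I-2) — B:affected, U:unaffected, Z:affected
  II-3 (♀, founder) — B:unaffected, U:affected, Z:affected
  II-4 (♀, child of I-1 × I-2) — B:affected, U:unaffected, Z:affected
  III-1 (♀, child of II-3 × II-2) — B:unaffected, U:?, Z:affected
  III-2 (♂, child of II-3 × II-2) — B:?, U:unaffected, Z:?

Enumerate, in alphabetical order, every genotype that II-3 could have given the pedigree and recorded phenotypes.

II-3 ∈ {bb Uu ZZ, bb Uu Zz}

B/I-1 ? ·: bb|Bb|BB
B/I-2 ? ·: bb|Bb|BB
B/II-1 aff I-1×I-2: Bb|BB
B/II-2 aff I-1×I-2: Bb
B/II-3 un ·: bb
B/II-4 aff I-1×I-2: Bb|BB
B/III-1 un II-3×II-2: bb
B/III-2 ? II-3×II-2: bb|Bb
⇒ B over [I-1,I-2,II-1,II-2,II-3,II-4,III-1,III-2]: 32 consistent
U/I-1 aff ·: Uu
U/I-2 un ·: uu
U/II-1 ? I-1×I-2: uu|Uu
U/II-2 un I-1×I-2: uu
U/II-3 aff ·: Uu
U/II-4 un I-1×I-2: uu
U/III-1 ? II-3×II-2: uu|Uu
U/III-2 un II-3×II-2: uu
⇒ U over [I-1,I-2,II-1,II-2,II-3,II-4,III-1,III-2]: 4 consistent
Z/I-1 aff ·: Zz|ZZ
Z/I-2 un ·: zz
Z/II-1 ? I-1×I-2: zz|Zz
Z/II-2 aff I-1×I-2: Zz
Z/II-3 aff ·: Zz|ZZ
Z/II-4 aff I-1×I-2: Zz
Z/III-1 aff II-3×II-2: Zz|ZZ
Z/III-2 ? II-3×II-2: zz|Zz|ZZ
⇒ Z over [I-1,I-2,II-1,II-2,II-3,II-4,III-1,III-2]: 30 consistent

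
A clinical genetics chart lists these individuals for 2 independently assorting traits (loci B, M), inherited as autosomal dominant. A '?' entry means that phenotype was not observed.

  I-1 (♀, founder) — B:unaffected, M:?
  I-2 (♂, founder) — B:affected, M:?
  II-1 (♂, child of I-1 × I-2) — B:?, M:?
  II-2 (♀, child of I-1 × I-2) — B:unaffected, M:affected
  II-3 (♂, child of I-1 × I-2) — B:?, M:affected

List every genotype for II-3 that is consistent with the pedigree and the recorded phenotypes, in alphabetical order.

B/I-1 un ·: bb
B/I-2 aff ·: Bb
B/II-1 ? I-1×I-2: bb|Bb
B/II-2 un I-1×I-2: bb
B/II-3 ? I-1×I-2: bb|Bb
⇒ B over [I-1,I-2,II-1,II-2,II-3]: 4 consistent
M/I-1 ? ·: mm|Mm|MM
M/I-2 ? ·: mm|Mm|MM
M/II-1 ? I-1×I-2: mm|Mm|MM
M/II-2 aff I-1×I-2: Mm|MM
M/II-3 aff I-1×I-2: Mm|MM
⇒ M over [I-1,I-2,II-1,II-2,II-3]: 35 consistent

II-3 ∈ {Bb MM, Bb Mm, bb MM, bb Mm}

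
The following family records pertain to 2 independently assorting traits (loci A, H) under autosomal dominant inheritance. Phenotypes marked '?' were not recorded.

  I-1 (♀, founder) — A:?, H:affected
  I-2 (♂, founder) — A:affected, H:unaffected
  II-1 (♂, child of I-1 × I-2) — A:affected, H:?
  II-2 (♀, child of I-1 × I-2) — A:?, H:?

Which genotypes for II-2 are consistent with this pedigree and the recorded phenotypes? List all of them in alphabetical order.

A/I-1 ? ·: aa|Aa|AA
A/I-2 aff ·: Aa|AA
A/II-1 aff I-1×I-2: Aa|AA
A/II-2 ? I-1×I-2: aa|Aa|AA
⇒ A over [I-1,I-2,II-1,II-2]: 18 consistent
H/I-1 aff ·: Hh|HH
H/I-2 un ·: hh
H/II-1 ? I-1×I-2: hh|Hh
H/II-2 ? I-1×I-2: hh|Hh
⇒ H over [I-1,I-2,II-1,II-2]: 5 consistent

II-2 ∈ {AA Hh, AA hh, Aa Hh, Aa hh, aa Hh, aa hh}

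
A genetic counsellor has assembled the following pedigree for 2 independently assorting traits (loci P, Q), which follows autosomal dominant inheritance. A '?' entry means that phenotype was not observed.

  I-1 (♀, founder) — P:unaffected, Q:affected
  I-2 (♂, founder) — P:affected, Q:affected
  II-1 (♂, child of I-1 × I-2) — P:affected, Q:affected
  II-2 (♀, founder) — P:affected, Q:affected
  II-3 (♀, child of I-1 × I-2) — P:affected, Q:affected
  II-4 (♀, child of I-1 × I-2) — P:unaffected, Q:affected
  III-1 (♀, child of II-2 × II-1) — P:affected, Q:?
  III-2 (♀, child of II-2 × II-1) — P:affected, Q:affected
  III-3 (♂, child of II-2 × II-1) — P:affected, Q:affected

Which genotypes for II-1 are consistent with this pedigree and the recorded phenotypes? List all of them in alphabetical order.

P/I-1 un ·: pp
P/I-2 aff ·: Pp
P/II-1 aff I-1×I-2: Pp
P/II-2 aff ·: Pp|PP
P/II-3 aff I-1×I-2: Pp
P/II-4 un I-1×I-2: pp
P/III-1 aff II-2×II-1: Pp|PP
P/III-2 aff II-2×II-1: Pp|PP
P/III-3 aff II-2×II-1: Pp|PP
⇒ P over [I-1,I-2,II-1,II-2,II-3,II-4,III-1,III-2,III-3]: 16 consistent
Q/I-1 aff ·: Qq|QQ
Q/I-2 aff ·: Qq|QQ
Q/II-1 aff I-1×I-2: Qq|QQ
Q/II-2 aff ·: Qq|QQ
Q/II-3 aff I-1×I-2: Qq|QQ
Q/II-4 aff I-1×I-2: Qq|QQ
Q/III-1 ? II-2×II-1: qq|Qq|QQ
Q/III-2 aff II-2×II-1: Qq|QQ
Q/III-3 aff II-2×II-1: Qq|QQ
⇒ Q over [I-1,I-2,II-1,II-2,II-3,II-4,III-1,III-2,III-3]: 357 consistent

II-1 ∈ {Pp QQ, Pp Qq}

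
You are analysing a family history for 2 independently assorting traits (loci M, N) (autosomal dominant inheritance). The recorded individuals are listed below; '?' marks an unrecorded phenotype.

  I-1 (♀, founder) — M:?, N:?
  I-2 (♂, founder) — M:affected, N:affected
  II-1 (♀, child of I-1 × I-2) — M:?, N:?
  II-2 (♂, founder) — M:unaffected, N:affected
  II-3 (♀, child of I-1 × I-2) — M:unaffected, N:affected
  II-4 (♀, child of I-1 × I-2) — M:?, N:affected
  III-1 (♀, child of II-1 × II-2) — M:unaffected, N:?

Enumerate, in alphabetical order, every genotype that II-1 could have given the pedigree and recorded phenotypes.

M/I-1 ? ·: mm|Mm
M/I-2 aff ·: Mm
M/II-1 ? I-1×I-2: mm|Mm
M/II-2 un ·: mm
M/II-3 un I-1×I-2: mm
M/II-4 ? I-1×I-2: mm|Mm|MM
M/III-1 un II-1×II-2: mm
⇒ M over [I-1,I-2,II-1,II-2,II-3,II-4,III-1]: 10 consistent
N/I-1 ? ·: nn|Nn|NN
N/I-2 aff ·: Nn|NN
N/II-1 ? I-1×I-2: nn|Nn|NN
N/II-2 aff ·: Nn|NN
N/II-3 aff I-1×I-2: Nn|NN
N/II-4 aff I-1×I-2: Nn|NN
N/III-1 ? II-1×II-2: nn|Nn|NN
⇒ N over [I-1,I-2,II-1,II-2,II-3,II-4,III-1]: 124 consistent

II-1 ∈ {Mm NN, Mm Nn, Mm nn, mm NN, mm Nn, mm nn}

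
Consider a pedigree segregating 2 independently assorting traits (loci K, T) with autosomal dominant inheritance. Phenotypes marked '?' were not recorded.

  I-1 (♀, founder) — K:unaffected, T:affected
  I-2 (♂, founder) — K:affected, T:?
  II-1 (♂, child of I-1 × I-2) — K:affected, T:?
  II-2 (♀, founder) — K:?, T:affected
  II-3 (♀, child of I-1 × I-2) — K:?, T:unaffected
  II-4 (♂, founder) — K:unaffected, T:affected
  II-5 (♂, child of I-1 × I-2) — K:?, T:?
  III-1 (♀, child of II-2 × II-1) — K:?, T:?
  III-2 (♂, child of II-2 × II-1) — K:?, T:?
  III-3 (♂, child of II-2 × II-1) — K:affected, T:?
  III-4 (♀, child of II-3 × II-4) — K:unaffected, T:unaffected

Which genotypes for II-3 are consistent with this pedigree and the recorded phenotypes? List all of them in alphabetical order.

K/I-1 un ·: kk
K/I-2 aff ·: Kk|KK
K/II-1 aff I-1×I-2: Kk
K/II-2 ? ·: kk|Kk|KK
K/II-3 ? I-1×I-2: kk|Kk
K/II-4 un ·: kk
K/II-5 ? I-1×I-2: kk|Kk
K/III-1 ? II-2×II-1: kk|Kk|KK
K/III-2 ? II-2×II-1: kk|Kk|KK
K/III-3 aff II-2×II-1: Kk|KK
K/III-4 un II-3×II-4: kk
⇒ K over [I-1,I-2,II-1,II-2,II-3,II-4,II-5,III-1,III-2,III-3,III-4]: 150 consistent
T/I-1 aff ·: Tt
T/I-2 ? ·: tt|Tt
T/II-1 ? I-1×I-2: tt|Tt|TT
T/II-2 aff ·: Tt|TT
T/II-3 un I-1×I-2: tt
T/II-4 aff ·: Tt
T/II-5 ? I-1×I-2: tt|Tt|TT
T/III-1 ? II-2×II-1: tt|Tt|TT
T/III-2 ? II-2×II-1: tt|Tt|TT
T/III-3 ? II-2×II-1: tt|Tt|TT
T/III-4 un II-3×II-4: tt
⇒ T over [I-1,I-2,II-1,II-2,II-3,II-4,II-5,III-1,III-2,III-3,III-4]: 247 consistent

II-3 ∈ {Kk tt, kk tt}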